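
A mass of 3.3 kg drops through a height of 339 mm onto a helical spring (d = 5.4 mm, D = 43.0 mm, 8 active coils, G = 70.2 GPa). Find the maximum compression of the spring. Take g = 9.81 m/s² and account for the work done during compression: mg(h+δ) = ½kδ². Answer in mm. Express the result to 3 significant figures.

k = Gd⁴/(8D³N_a) = (70.2×10³)(5.4⁴)/(8·43.0³·8) = 11.731 N/mm
W = mg = 3.3 × 9.81 = 32.373 N
½kδ² − Wδ − Wh = 0 → δ = (W + √(W² + 2kWh))/k
δ = (32.373 + √(1048 + 257478))/11.731 = (32.373 + 508.45)/11.731 = 46.103 mm

46.1 mm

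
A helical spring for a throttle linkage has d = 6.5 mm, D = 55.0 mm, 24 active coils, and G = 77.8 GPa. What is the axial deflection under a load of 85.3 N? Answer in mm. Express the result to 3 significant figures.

k = Gd⁴/(8D³N_a) = (77.8×10³)(6.5⁴)/(8·55.0³·24) = 4.3475 N/mm
δ = F/k = 85.3 / 4.3475 = 19.62 mm

19.6 mm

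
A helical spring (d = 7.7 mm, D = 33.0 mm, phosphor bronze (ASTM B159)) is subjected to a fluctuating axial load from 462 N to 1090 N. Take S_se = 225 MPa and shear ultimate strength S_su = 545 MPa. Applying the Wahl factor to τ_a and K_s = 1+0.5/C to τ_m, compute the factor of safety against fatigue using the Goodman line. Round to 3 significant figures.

1.55

C = D/d = 33.0/7.7 = 4.2857; K_W = (4C−1)/(4C−4)+0.615/C = 1.3718; K_s = 1+0.5/C = 1.1167
F_a = (F_max−F_min)/2 = 314 N; F_m = (F_max+F_min)/2 = 776 N
τ_a = K_W·8F_aD/(πd³) = 1.3718 × 57.798 = 79.285 MPa
τ_m = K_s·8F_mD/(πd³) = 1.1167 × 142.84 = 159.5 MPa
Goodman: 1/n_f = τ_a/S_se + τ_m/S_su = 79.285/225 + 159.5/545 = 0.35238 + 0.29266 = 0.64504
n_f = 1/0.64504 = 1.55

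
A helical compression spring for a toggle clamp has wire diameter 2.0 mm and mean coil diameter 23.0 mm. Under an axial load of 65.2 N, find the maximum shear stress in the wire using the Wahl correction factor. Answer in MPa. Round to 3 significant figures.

537 MPa

Spring index C = D/d = 23.0/2.0 = 11.5000
K_W = (4C−1)/(4C−4) + 0.615/C = 45.000/42.000 + 0.0535 = 1.1249
τ₀ = 8FD/(πd³) = 8·65.2·23.0/(π·2.0³) = 11996.8/25.133 = 477.34 MPa
τ_max = K·τ₀ = 1.1249 × 477.34 = 536.96 MPa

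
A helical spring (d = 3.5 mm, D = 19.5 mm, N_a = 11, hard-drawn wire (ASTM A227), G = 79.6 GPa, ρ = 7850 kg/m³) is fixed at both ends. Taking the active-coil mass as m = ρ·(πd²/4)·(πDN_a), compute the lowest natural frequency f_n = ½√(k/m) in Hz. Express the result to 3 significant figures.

k = Gd⁴/(8D³N_a) = (79.6×10³)(3.5⁴)/(8·19.5³·11) = 18.306 N/mm = 18306 N/m
Wire length L = πDN_a = π·19.5·11 = 673.87 mm
m = ρ·(πd²/4)·L = 7850 × 9.6211×10⁻⁶ m² × 0.67387 m = 0.050895 kg
f_n = ½√(k/m) = 0.5·√(18306/0.050895) = 0.5·√(3.5969e+05) = 299.87 Hz

300 Hz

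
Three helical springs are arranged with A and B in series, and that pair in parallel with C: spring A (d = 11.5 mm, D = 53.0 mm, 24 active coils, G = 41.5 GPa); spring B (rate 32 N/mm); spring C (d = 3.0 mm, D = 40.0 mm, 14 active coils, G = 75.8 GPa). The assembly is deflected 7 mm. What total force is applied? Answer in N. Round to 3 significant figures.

105 N

k_A = Gd⁴/(8D³N_a) = (41.5×10³)(11.5⁴)/(8·53.0³·24) = 25.393 N/mm
k_C = Gd⁴/(8D³N_a) = (75.8×10³)(3.0⁴)/(8·40.0³·14) = 0.85656 N/mm
Springs A,B series: k_AB = 1/(1/25.393+1/32) = 14.158 N/mm; parallel with C: k_eq = 14.158+0.85656 = 15.015 N/mm
F = k_eq·δ = 15.015·7 = 105.1 N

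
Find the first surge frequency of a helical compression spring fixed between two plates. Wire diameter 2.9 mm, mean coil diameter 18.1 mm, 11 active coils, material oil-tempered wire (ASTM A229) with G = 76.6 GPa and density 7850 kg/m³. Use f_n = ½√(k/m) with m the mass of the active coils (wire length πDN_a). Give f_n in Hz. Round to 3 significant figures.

k = Gd⁴/(8D³N_a) = (76.6×10³)(2.9⁴)/(8·18.1³·11) = 10.383 N/mm = 10383 N/m
Wire length L = πDN_a = π·18.1·11 = 625.49 mm
m = ρ·(πd²/4)·L = 7850 × 6.6052×10⁻⁶ m² × 0.62549 m = 0.032432 kg
f_n = ½√(k/m) = 0.5·√(10383/0.032432) = 0.5·√(3.2013e+05) = 282.9 Hz

283 Hz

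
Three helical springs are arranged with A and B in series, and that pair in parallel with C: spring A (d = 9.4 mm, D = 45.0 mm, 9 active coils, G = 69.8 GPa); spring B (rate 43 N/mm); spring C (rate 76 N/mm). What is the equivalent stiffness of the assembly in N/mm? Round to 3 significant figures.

k_A = Gd⁴/(8D³N_a) = (69.8×10³)(9.4⁴)/(8·45.0³·9) = 83.061 N/mm
Springs A,B series: k_AB = 1/(1/83.061+1/43) = 28.332 N/mm; parallel with C: k_eq = 28.332+76 = 104.33 N/mm

104 N/mm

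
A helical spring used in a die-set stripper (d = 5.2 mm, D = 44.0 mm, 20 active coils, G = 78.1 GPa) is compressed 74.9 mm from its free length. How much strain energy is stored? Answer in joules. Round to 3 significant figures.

k = Gd⁴/(8D³N_a) = (78.1×10³)(5.2⁴)/(8·44.0³·20) = 4.1897 N/mm
U = ½kδ² = 0.5 × 4.1897 × 74.9² = 11752 N·mm = 11.752 J

11.8 J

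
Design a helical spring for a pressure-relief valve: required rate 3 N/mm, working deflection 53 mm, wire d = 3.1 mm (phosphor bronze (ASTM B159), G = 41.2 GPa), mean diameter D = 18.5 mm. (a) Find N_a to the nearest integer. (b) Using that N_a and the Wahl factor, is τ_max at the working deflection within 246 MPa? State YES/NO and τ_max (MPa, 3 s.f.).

N_a = Gd⁴/(8D³k) = (41.2×10³)(3.1⁴)/(8·18.5³·3) = 25.04 → N_a = 25
Actual rate k = Gd⁴/(8D³·25) = 3.0047 N/mm
Working load F = kδ = 3.0047·53 = 159.25 N
C = 18.5/3.1 = 5.9677; K_W = (4C−1)/(4C−4)+0.615/C = 1.2540
τ_max = K_W·8FD/(πd³) = 1.2540·251.83 = 315.8 MPa
τ_max > 246 MPa → exceeds allowable

(a) 25 coils; (b) NO, τ_max = 316 MPa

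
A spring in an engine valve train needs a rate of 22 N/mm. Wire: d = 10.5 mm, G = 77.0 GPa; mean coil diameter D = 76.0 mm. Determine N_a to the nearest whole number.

12

N_a = Gd⁴/(8D³k) = (77.0×10³ × 10.5⁴)/(8 × 76.0³ × 22)
    = 9.3594e+08 / 7.72598e+07 = 12.11 → 12 coils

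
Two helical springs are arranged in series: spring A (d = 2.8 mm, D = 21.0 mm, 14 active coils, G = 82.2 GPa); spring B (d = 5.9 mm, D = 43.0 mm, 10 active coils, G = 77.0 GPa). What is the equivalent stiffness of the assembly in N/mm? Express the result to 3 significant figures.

3.66 N/mm

k_A = Gd⁴/(8D³N_a) = (82.2×10³)(2.8⁴)/(8·21.0³·14) = 4.8711 N/mm
k_B = Gd⁴/(8D³N_a) = (77.0×10³)(5.9⁴)/(8·43.0³·10) = 14.669 N/mm
Series: 1/k_eq = 1/4.8711 + 1/14.669 = 0.27346; k_eq = 3.6568 N/mm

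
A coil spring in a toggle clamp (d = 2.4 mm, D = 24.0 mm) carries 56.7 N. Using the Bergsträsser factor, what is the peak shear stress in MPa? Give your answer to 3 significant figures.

Spring index C = D/d = 24.0/2.4 = 10.0000
K_B = (4C+2)/(4C−3) = 42.000/37.000 = 1.1351
τ₀ = 8FD/(πd³) = 8·56.7·24.0/(π·2.4³) = 10886.4/43.429 = 250.67 MPa
τ_max = K·τ₀ = 1.1351 × 250.67 = 284.54 MPa

285 MPa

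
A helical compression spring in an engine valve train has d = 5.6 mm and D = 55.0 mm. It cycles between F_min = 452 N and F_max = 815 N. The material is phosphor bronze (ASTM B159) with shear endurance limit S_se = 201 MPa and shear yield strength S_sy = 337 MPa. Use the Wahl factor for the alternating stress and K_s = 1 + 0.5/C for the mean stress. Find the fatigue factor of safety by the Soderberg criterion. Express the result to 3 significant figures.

0.416

C = D/d = 55.0/5.6 = 9.8214; K_W = (4C−1)/(4C−4)+0.615/C = 1.1476; K_s = 1+0.5/C = 1.0509
F_a = (F_max−F_min)/2 = 181.5 N; F_m = (F_max+F_min)/2 = 633.5 N
τ_a = K_W·8F_aD/(πd³) = 1.1476 × 144.75 = 166.12 MPa
τ_m = K_s·8F_mD/(πd³) = 1.0509 × 505.23 = 530.95 MPa
Soderberg: 1/n_f = τ_a/S_se + τ_m/S_sy = 166.12/201 + 530.95/337 = 0.82646 + 1.57551 = 2.402
n_f = 1/2.402 = 0.4163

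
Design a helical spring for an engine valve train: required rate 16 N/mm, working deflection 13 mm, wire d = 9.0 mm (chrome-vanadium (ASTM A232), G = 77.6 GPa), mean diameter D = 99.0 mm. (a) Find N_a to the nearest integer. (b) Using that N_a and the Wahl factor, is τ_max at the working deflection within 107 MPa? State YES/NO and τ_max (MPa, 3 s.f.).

(a) 4 coils; (b) YES, τ_max = 83.4 MPa

N_a = Gd⁴/(8D³k) = (77.6×10³)(9.0⁴)/(8·99.0³·16) = 4.099 → N_a = 4
Actual rate k = Gd⁴/(8D³·4) = 16.397 N/mm
Working load F = kδ = 16.397·13 = 213.17 N
C = 99.0/9.0 = 11.0000; K_W = (4C−1)/(4C−4)+0.615/C = 1.1309
τ_max = K_W·8FD/(πd³) = 1.1309·73.717 = 83.367 MPa
τ_max ≤ 107 MPa → acceptable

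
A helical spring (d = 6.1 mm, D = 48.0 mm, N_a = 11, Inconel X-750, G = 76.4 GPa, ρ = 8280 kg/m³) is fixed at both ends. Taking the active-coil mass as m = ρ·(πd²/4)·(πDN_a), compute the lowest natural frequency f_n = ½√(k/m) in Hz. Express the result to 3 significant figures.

k = Gd⁴/(8D³N_a) = (76.4×10³)(6.1⁴)/(8·48.0³·11) = 10.869 N/mm = 10869 N/m
Wire length L = πDN_a = π·48.0·11 = 1658.8 mm
m = ρ·(πd²/4)·L = 8280 × 29.225×10⁻⁶ m² × 1.6588 m = 0.40139 kg
f_n = ½√(k/m) = 0.5·√(10869/0.40139) = 0.5·√(27080) = 82.279 Hz

82.3 Hz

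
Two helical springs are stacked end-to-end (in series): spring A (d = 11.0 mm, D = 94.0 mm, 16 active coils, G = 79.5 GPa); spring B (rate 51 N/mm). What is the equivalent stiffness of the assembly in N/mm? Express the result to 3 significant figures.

k_A = Gd⁴/(8D³N_a) = (79.5×10³)(11.0⁴)/(8·94.0³·16) = 10.948 N/mm
Series: 1/k_eq = 1/10.948 + 1/51 = 0.11095; k_eq = 9.0133 N/mm

9.01 N/mm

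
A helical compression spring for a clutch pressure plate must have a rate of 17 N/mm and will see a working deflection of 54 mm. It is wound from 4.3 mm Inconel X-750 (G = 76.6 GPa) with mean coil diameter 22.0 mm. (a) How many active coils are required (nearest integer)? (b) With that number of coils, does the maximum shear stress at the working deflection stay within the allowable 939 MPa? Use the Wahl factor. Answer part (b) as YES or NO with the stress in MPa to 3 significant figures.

(a) 18 coils; (b) YES, τ_max = 846 MPa

N_a = Gd⁴/(8D³k) = (76.6×10³)(4.3⁴)/(8·22.0³·17) = 18.08 → N_a = 18
Actual rate k = Gd⁴/(8D³·18) = 17.079 N/mm
Working load F = kδ = 17.079·54 = 922.29 N
C = 22.0/4.3 = 5.1163; K_W = (4C−1)/(4C−4)+0.615/C = 1.3024
τ_max = K_W·8FD/(πd³) = 1.3024·649.87 = 846.39 MPa
τ_max ≤ 939 MPa → acceptable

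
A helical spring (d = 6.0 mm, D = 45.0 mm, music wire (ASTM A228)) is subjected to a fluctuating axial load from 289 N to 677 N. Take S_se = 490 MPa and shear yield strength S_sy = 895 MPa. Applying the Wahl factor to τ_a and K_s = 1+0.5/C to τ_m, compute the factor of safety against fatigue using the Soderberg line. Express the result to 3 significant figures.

1.80

C = D/d = 45.0/6.0 = 7.5000; K_W = (4C−1)/(4C−4)+0.615/C = 1.1974; K_s = 1+0.5/C = 1.0667
F_a = (F_max−F_min)/2 = 194 N; F_m = (F_max+F_min)/2 = 483 N
τ_a = K_W·8F_aD/(πd³) = 1.1974 × 102.92 = 123.24 MPa
τ_m = K_s·8F_mD/(πd³) = 1.0667 × 256.24 = 273.32 MPa
Soderberg: 1/n_f = τ_a/S_se + τ_m/S_sy = 123.24/490 + 273.32/895 = 0.25150 + 0.30539 = 0.55689
n_f = 1/0.55689 = 1.796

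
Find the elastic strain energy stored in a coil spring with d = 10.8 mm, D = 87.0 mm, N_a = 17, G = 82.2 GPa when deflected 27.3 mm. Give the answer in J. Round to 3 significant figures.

4.65 J

k = Gd⁴/(8D³N_a) = (82.2×10³)(10.8⁴)/(8·87.0³·17) = 12.487 N/mm
U = ½kδ² = 0.5 × 12.487 × 27.3² = 4653.3 N·mm = 4.6533 J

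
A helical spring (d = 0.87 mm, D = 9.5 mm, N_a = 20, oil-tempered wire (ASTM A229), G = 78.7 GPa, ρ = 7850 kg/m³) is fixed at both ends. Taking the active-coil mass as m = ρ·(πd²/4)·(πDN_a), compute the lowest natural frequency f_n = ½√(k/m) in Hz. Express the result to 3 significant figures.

172 Hz

k = Gd⁴/(8D³N_a) = (78.7×10³)(0.87⁴)/(8·9.5³·20) = 0.32867 N/mm = 328.67 N/m
Wire length L = πDN_a = π·9.5·20 = 596.9 mm
m = ρ·(πd²/4)·L = 7850 × 0.59447×10⁻⁶ m² × 0.5969 m = 0.0027855 kg
f_n = ½√(k/m) = 0.5·√(328.67/0.0027855) = 0.5·√(1.1799e+05) = 171.75 Hz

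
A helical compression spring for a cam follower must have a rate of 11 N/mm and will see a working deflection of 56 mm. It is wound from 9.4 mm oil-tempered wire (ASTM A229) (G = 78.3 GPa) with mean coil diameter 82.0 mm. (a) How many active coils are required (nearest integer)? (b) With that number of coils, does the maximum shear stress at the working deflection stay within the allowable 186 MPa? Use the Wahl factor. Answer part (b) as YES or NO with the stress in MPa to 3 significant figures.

N_a = Gd⁴/(8D³k) = (78.3×10³)(9.4⁴)/(8·82.0³·11) = 12.6 → N_a = 13
Actual rate k = Gd⁴/(8D³·13) = 10.661 N/mm
Working load F = kδ = 10.661·56 = 597.02 N
C = 82.0/9.4 = 8.7234; K_W = (4C−1)/(4C−4)+0.615/C = 1.1676
τ_max = K_W·8FD/(πd³) = 1.1676·150.09 = 175.25 MPa
τ_max ≤ 186 MPa → acceptable

(a) 13 coils; (b) YES, τ_max = 175 MPa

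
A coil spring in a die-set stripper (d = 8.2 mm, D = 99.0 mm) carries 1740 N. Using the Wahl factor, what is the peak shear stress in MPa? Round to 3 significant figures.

890 MPa

Spring index C = D/d = 99.0/8.2 = 12.0732
K_W = (4C−1)/(4C−4) + 0.615/C = 47.293/44.293 + 0.0509 = 1.1187
τ₀ = 8FD/(πd³) = 8·1740·99.0/(π·8.2³) = 1.37808e+06/1732.2 = 795.58 MPa
τ_max = K·τ₀ = 1.1187 × 795.58 = 889.99 MPa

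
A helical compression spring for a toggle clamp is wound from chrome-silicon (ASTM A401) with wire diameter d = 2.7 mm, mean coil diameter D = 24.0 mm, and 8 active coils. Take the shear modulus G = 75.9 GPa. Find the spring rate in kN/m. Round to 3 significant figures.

4.56 kN/m

k = Gd⁴/(8D³N_a) = (75.9×10³ × 2.7⁴) / (8 × 24.0³ × 8)
  = 4.03364e+06 / 884736 = 4.5591 N/mm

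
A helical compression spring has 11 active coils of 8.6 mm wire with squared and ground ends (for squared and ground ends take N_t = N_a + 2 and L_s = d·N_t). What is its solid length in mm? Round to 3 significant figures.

112 mm

squared and ground ends: N_t = N_a + 2 = 11 + 2 = 13
L_s = d·N_t = 8.6 × 13 = 111.8 mm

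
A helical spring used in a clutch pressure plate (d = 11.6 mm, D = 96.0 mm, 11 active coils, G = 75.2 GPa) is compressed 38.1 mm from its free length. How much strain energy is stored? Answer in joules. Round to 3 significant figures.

12.7 J

k = Gd⁴/(8D³N_a) = (75.2×10³)(11.6⁴)/(8·96.0³·11) = 17.489 N/mm
U = ½kδ² = 0.5 × 17.489 × 38.1² = 12693 N·mm = 12.693 J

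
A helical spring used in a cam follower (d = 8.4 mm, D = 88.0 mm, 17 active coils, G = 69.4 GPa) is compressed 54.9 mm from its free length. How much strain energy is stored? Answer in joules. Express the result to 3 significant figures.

5.62 J

k = Gd⁴/(8D³N_a) = (69.4×10³)(8.4⁴)/(8·88.0³·17) = 3.7281 N/mm
U = ½kδ² = 0.5 × 3.7281 × 54.9² = 5618.3 N·mm = 5.6183 J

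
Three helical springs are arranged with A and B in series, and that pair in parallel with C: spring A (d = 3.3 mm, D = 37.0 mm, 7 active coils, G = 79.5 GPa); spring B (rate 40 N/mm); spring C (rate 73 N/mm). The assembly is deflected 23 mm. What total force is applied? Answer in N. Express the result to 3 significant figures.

k_A = Gd⁴/(8D³N_a) = (79.5×10³)(3.3⁴)/(8·37.0³·7) = 3.3238 N/mm
Springs A,B series: k_AB = 1/(1/3.3238+1/40) = 3.0688 N/mm; parallel with C: k_eq = 3.0688+73 = 76.069 N/mm
F = k_eq·δ = 76.069·23 = 1749.6 N

1750 N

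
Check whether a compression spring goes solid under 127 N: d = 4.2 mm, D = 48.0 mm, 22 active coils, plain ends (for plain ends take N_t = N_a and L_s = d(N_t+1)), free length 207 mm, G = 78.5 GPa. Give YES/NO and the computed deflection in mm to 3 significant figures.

NO, δ = 101 mm

k = Gd⁴/(8D³N_a) = (78.5×10³)(4.2⁴)/(8·48.0³·22) = 1.255 N/mm
N_t = 22; L_s = 4.2·23 = 96.6 mm; δ_solid = L₀ − L_s = 207 − 96.6 = 110.4 mm
δ = F/k = 127/1.255 = 101.2 mm
δ < δ_solid → spring does not go solid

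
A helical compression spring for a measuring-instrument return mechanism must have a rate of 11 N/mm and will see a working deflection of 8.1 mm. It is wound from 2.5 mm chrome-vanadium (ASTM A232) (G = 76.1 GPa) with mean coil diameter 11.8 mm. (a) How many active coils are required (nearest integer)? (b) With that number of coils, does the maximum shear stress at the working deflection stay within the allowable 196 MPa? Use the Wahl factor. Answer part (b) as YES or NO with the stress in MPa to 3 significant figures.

N_a = Gd⁴/(8D³k) = (76.1×10³)(2.5⁴)/(8·11.8³·11) = 20.56 → N_a = 21
Actual rate k = Gd⁴/(8D³·21) = 10.769 N/mm
Working load F = kδ = 10.769·8.1 = 87.232 N
C = 11.8/2.5 = 4.7200; K_W = (4C−1)/(4C−4)+0.615/C = 1.3319
τ_max = K_W·8FD/(πd³) = 1.3319·167.76 = 223.44 MPa
τ_max > 196 MPa → exceeds allowable

(a) 21 coils; (b) NO, τ_max = 223 MPa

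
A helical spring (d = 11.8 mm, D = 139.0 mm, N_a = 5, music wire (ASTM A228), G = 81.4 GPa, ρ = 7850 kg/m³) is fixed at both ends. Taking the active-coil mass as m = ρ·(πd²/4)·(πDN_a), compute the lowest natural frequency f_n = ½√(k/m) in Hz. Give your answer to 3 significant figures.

k = Gd⁴/(8D³N_a) = (81.4×10³)(11.8⁴)/(8·139.0³·5) = 14.691 N/mm = 14691 N/m
Wire length L = πDN_a = π·139.0·5 = 2183.4 mm
m = ρ·(πd²/4)·L = 7850 × 109.36×10⁻⁶ m² × 2.1834 m = 1.8744 kg
f_n = ½√(k/m) = 0.5·√(14691/1.8744) = 0.5·√(7837.7) = 44.265 Hz

44.3 Hz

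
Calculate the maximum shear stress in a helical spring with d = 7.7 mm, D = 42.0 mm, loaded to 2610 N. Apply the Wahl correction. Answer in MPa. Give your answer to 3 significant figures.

Spring index C = D/d = 42.0/7.7 = 5.4545
K_W = (4C−1)/(4C−4) + 0.615/C = 20.818/17.818 + 0.1128 = 1.2811
τ₀ = 8FD/(πd³) = 8·2610·42.0/(π·7.7³) = 876960/1434.2 = 611.45 MPa
τ_max = K·τ₀ = 1.2811 × 611.45 = 783.33 MPa

783 MPa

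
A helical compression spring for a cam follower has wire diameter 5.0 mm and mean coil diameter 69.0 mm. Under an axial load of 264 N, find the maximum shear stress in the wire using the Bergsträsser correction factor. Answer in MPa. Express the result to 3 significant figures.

Spring index C = D/d = 69.0/5.0 = 13.8000
K_B = (4C+2)/(4C−3) = 57.200/52.200 = 1.0958
τ₀ = 8FD/(πd³) = 8·264·69.0/(π·5.0³) = 145728/392.7 = 371.09 MPa
τ_max = K·τ₀ = 1.0958 × 371.09 = 406.64 MPa

407 MPa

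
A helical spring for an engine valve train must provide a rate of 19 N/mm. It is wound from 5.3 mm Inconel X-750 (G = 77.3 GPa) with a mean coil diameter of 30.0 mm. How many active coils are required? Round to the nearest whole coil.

N_a = Gd⁴/(8D³k) = (77.3×10³ × 5.3⁴)/(8 × 30.0³ × 19)
    = 6.09934e+07 / 4.104e+06 = 14.86 → 15 coils

15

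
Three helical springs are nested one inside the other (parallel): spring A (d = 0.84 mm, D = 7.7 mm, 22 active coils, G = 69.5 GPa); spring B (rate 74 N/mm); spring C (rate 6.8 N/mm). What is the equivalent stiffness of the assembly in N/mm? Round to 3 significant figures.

k_A = Gd⁴/(8D³N_a) = (69.5×10³)(0.84⁴)/(8·7.7³·22) = 0.43064 N/mm
Parallel: k_eq = 0.43064 + 74 + 6.8 = 81.231 N/mm

81.2 N/mm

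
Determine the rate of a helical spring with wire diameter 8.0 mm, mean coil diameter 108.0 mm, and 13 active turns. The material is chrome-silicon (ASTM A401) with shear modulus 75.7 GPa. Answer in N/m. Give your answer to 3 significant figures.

k = Gd⁴/(8D³N_a) = (75.7×10³ × 8.0⁴) / (8 × 108.0³ × 13)
  = 3.10067e+08 / 1.3101e+08 = 2.3667 N/mm = 2366.7 N/m

2370 N/m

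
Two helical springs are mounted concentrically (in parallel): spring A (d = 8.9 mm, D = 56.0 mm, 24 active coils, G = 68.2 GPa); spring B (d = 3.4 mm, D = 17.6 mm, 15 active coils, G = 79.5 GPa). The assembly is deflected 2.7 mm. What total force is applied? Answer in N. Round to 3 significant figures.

78.1 N

k_A = Gd⁴/(8D³N_a) = (68.2×10³)(8.9⁴)/(8·56.0³·24) = 12.691 N/mm
k_B = Gd⁴/(8D³N_a) = (79.5×10³)(3.4⁴)/(8·17.6³·15) = 16.239 N/mm
Parallel: k_eq = 12.691 + 16.239 = 28.93 N/mm
F = k_eq·δ = 28.93·2.7 = 78.11 N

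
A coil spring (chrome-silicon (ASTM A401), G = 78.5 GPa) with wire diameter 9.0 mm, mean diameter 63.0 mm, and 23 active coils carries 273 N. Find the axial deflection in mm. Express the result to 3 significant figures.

24.4 mm

k = Gd⁴/(8D³N_a) = (78.5×10³)(9.0⁴)/(8·63.0³·23) = 11.194 N/mm
δ = F/k = 273 / 11.194 = 24.387 mm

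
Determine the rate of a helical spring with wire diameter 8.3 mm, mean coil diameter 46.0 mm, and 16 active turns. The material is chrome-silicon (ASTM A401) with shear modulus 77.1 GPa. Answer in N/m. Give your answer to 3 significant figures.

k = Gd⁴/(8D³N_a) = (77.1×10³ × 8.3⁴) / (8 × 46.0³ × 16)
  = 3.65904e+08 / 1.2459e+07 = 29.369 N/mm = 29369 N/m

29400 N/m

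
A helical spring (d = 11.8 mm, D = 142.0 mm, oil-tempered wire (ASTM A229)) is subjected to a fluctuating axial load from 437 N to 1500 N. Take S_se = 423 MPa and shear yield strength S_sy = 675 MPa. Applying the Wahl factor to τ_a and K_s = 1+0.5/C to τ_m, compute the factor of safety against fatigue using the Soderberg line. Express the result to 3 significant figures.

C = D/d = 142.0/11.8 = 12.0339; K_W = (4C−1)/(4C−4)+0.615/C = 1.1191; K_s = 1+0.5/C = 1.0415
F_a = (F_max−F_min)/2 = 531.5 N; F_m = (F_max+F_min)/2 = 968.5 N
τ_a = K_W·8F_aD/(πd³) = 1.1191 × 116.97 = 130.9 MPa
τ_m = K_s·8F_mD/(πd³) = 1.0415 × 213.15 = 222 MPa
Soderberg: 1/n_f = τ_a/S_se + τ_m/S_sy = 130.9/423 + 222/675 = 0.30946 + 0.32890 = 0.63836
n_f = 1/0.63836 = 1.567

1.57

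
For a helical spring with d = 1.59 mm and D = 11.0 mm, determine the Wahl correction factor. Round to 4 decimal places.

C = D/d = 11.0/1.59 = 6.9182
K_W = (4C−1)/(4C−4) + 0.615/C = 26.673/23.673 + 0.0889 = 1.2156

1.2156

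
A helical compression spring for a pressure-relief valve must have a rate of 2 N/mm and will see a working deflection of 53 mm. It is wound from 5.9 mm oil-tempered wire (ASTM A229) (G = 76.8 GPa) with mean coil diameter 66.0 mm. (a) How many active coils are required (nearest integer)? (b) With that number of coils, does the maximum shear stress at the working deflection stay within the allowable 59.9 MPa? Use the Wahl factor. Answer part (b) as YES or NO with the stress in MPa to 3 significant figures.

N_a = Gd⁴/(8D³k) = (76.8×10³)(5.9⁴)/(8·66.0³·2) = 20.23 → N_a = 20
Actual rate k = Gd⁴/(8D³·20) = 2.0231 N/mm
Working load F = kδ = 2.0231·53 = 107.22 N
C = 66.0/5.9 = 11.1864; K_W = (4C−1)/(4C−4)+0.615/C = 1.1286
τ_max = K_W·8FD/(πd³) = 1.1286·87.745 = 99.029 MPa
τ_max > 59.9 MPa → exceeds allowable

(a) 20 coils; (b) NO, τ_max = 99.0 MPa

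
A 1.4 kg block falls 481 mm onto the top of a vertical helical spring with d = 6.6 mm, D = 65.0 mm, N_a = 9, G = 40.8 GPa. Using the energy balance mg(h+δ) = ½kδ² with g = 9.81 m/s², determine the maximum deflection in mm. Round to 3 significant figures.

61.7 mm

k = Gd⁴/(8D³N_a) = (40.8×10³)(6.6⁴)/(8·65.0³·9) = 3.9153 N/mm
W = mg = 1.4 × 9.81 = 13.734 N
½kδ² − Wδ − Wh = 0 → δ = (W + √(W² + 2kWh))/k
δ = (13.734 + √(188.62 + 51729.2))/3.9153 = (13.734 + 227.85)/3.9153 = 61.704 mm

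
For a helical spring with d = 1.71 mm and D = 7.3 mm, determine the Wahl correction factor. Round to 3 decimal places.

1.373

C = D/d = 7.3/1.71 = 4.2690
K_W = (4C−1)/(4C−4) + 0.615/C = 16.076/13.076 + 0.1441 = 1.3735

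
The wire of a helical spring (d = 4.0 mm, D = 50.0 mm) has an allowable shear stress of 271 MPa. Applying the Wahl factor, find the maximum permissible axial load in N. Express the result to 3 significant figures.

C = D/d = 50.0/4.0 = 12.5000
K_W = (4C−1)/(4C−4) + 0.615/C = 49.000/46.000 + 0.0492 = 1.1144
τ_max = K·8FD/(πd³) → F_max = τ_allow·πd³/(8DK)
F_max = 271·π·4.0³/(8·50.0·1.1144) = 54488/445.77 = 122.23 N

122 N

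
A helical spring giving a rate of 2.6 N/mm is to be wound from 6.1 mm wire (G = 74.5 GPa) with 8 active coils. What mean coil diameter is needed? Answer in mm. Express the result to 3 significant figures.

D = (Gd⁴/(8N_a·k))^(1/3) = (74.5×10³·6.1⁴/(8·8·2.6))^(1/3)
  = (619901)^(1/3) = 85.2656 mm

85.3 mm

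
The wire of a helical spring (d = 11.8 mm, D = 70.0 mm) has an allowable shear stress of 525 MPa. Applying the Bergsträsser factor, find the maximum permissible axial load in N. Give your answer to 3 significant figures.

C = D/d = 70.0/11.8 = 5.9322
K_B = (4C+2)/(4C−3) = 25.729/20.729 = 1.2412
τ_max = K·8FD/(πd³) → F_max = τ_allow·πd³/(8DK)
F_max = 525·π·11.8³/(8·70.0·1.2412) = 2.7099e+06/695.08 = 3898.7 N

3900 N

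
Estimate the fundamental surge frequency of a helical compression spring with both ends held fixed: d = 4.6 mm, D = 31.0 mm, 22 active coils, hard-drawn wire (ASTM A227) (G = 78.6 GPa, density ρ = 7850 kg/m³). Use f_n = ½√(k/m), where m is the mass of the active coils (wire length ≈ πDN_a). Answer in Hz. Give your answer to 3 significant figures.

k = Gd⁴/(8D³N_a) = (78.6×10³)(4.6⁴)/(8·31.0³·22) = 6.7121 N/mm = 6712.1 N/m
Wire length L = πDN_a = π·31.0·22 = 2142.6 mm
m = ρ·(πd²/4)·L = 7850 × 16.619×10⁻⁶ m² × 2.1426 m = 0.27952 kg
f_n = ½√(k/m) = 0.5·√(6712.1/0.27952) = 0.5·√(24013) = 77.481 Hz

77.5 Hz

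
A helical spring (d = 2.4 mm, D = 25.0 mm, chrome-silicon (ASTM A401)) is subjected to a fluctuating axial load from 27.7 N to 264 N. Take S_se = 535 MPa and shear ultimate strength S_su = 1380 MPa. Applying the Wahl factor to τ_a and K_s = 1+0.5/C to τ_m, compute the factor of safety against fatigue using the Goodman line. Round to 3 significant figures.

C = D/d = 25.0/2.4 = 10.4167; K_W = (4C−1)/(4C−4)+0.615/C = 1.1387; K_s = 1+0.5/C = 1.0480
F_a = (F_max−F_min)/2 = 118.15 N; F_m = (F_max+F_min)/2 = 145.85 N
τ_a = K_W·8F_aD/(πd³) = 1.1387 × 544.1 = 619.56 MPa
τ_m = K_s·8F_mD/(πd³) = 1.0480 × 671.67 = 703.91 MPa
Goodman: 1/n_f = τ_a/S_se + τ_m/S_su = 619.56/535 + 703.91/1380 = 1.15806 + 0.51008 = 1.6681
n_f = 1/1.6681 = 0.5995

0.599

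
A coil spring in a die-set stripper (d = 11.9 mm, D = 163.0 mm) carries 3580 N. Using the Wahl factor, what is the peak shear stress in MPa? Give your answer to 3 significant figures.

Spring index C = D/d = 163.0/11.9 = 13.6975
K_W = (4C−1)/(4C−4) + 0.615/C = 53.790/50.790 + 0.0449 = 1.1040
τ₀ = 8FD/(πd³) = 8·3580·163.0/(π·11.9³) = 4.66832e+06/5294.1 = 881.8 MPa
τ_max = K·τ₀ = 1.1040 × 881.8 = 973.48 MPa

973 MPa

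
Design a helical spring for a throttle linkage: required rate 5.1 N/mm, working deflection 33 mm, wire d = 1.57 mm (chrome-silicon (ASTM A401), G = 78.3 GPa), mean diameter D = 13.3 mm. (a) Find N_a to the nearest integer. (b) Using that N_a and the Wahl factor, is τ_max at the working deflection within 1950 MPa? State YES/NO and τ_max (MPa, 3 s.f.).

N_a = Gd⁴/(8D³k) = (78.3×10³)(1.57⁴)/(8·13.3³·5.1) = 4.956 → N_a = 5
Actual rate k = Gd⁴/(8D³·5) = 5.0553 N/mm
Working load F = kδ = 5.0553·33 = 166.82 N
C = 13.3/1.57 = 8.4713; K_W = (4C−1)/(4C−4)+0.615/C = 1.1730
τ_max = K_W·8FD/(πd³) = 1.1730·1460 = 1712.6 MPa
τ_max ≤ 1950 MPa → acceptable

(a) 5 coils; (b) YES, τ_max = 1710 MPa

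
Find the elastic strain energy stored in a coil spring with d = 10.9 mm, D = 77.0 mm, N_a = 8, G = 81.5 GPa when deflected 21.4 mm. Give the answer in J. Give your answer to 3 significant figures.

9.02 J

k = Gd⁴/(8D³N_a) = (81.5×10³)(10.9⁴)/(8·77.0³·8) = 39.374 N/mm
U = ½kδ² = 0.5 × 39.374 × 21.4² = 9015.9 N·mm = 9.0159 J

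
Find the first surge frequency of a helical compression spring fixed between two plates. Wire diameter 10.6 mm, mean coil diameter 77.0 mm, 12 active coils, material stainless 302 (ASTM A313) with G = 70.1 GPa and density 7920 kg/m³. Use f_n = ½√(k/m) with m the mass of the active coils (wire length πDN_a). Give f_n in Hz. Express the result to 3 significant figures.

49.9 Hz

k = Gd⁴/(8D³N_a) = (70.1×10³)(10.6⁴)/(8·77.0³·12) = 20.193 N/mm = 20193 N/m
Wire length L = πDN_a = π·77.0·12 = 2902.8 mm
m = ρ·(πd²/4)·L = 7920 × 88.247×10⁻⁶ m² × 2.9028 m = 2.0288 kg
f_n = ½√(k/m) = 0.5·√(20193/2.0288) = 0.5·√(9952.9) = 49.882 Hz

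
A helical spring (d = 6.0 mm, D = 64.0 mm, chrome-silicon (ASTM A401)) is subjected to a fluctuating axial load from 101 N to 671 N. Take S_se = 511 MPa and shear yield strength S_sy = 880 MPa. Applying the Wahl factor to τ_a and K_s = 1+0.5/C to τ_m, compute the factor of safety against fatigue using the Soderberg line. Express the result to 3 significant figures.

1.21

C = D/d = 64.0/6.0 = 10.6667; K_W = (4C−1)/(4C−4)+0.615/C = 1.1352; K_s = 1+0.5/C = 1.0469
F_a = (F_max−F_min)/2 = 285 N; F_m = (F_max+F_min)/2 = 386 N
τ_a = K_W·8F_aD/(πd³) = 1.1352 × 215.04 = 244.12 MPa
τ_m = K_s·8F_mD/(πd³) = 1.0469 × 291.24 = 304.89 MPa
Soderberg: 1/n_f = τ_a/S_se + τ_m/S_sy = 244.12/511 + 304.89/880 = 0.47773 + 0.34647 = 0.8242
n_f = 1/0.8242 = 1.213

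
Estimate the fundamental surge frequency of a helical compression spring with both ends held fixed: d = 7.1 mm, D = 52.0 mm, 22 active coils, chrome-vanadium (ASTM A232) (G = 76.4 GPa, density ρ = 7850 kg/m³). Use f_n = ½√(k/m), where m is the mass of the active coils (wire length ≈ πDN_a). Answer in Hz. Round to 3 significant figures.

41.9 Hz

k = Gd⁴/(8D³N_a) = (76.4×10³)(7.1⁴)/(8·52.0³·22) = 7.8452 N/mm = 7845.2 N/m
Wire length L = πDN_a = π·52.0·22 = 3594 mm
m = ρ·(πd²/4)·L = 7850 × 39.592×10⁻⁶ m² × 3.594 m = 1.117 kg
f_n = ½√(k/m) = 0.5·√(7845.2/1.117) = 0.5·√(7023.5) = 41.903 Hz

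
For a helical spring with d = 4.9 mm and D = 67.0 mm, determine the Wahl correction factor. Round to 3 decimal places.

1.104

C = D/d = 67.0/4.9 = 13.6735
K_W = (4C−1)/(4C−4) + 0.615/C = 53.694/50.694 + 0.0450 = 1.1042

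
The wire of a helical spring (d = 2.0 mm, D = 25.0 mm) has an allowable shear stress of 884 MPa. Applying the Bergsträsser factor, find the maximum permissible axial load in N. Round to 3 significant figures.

100 N

C = D/d = 25.0/2.0 = 12.5000
K_B = (4C+2)/(4C−3) = 52.000/47.000 = 1.1064
τ_max = K·8FD/(πd³) → F_max = τ_allow·πd³/(8DK)
F_max = 884·π·2.0³/(8·25.0·1.1064) = 22217/221.28 = 100.41 N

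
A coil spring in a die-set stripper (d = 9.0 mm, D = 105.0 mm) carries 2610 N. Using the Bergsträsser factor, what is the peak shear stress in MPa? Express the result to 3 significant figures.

Spring index C = D/d = 105.0/9.0 = 11.6667
K_B = (4C+2)/(4C−3) = 48.667/43.667 = 1.1145
τ₀ = 8FD/(πd³) = 8·2610·105.0/(π·9.0³) = 2.1924e+06/2290.2 = 957.29 MPa
τ_max = K·τ₀ = 1.1145 × 957.29 = 1066.9 MPa

1070 MPa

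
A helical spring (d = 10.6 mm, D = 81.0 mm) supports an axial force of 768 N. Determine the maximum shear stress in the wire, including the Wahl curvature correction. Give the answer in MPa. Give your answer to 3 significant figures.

159 MPa

Spring index C = D/d = 81.0/10.6 = 7.6415
K_W = (4C−1)/(4C−4) + 0.615/C = 29.566/26.566 + 0.0805 = 1.1934
τ₀ = 8FD/(πd³) = 8·768·81.0/(π·10.6³) = 497664/3741.7 = 133.01 MPa
τ_max = K·τ₀ = 1.1934 × 133.01 = 158.73 MPa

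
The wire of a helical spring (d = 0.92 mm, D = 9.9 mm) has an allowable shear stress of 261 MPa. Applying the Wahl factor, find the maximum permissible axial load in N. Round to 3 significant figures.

7.11 N

C = D/d = 9.9/0.92 = 10.7609
K_W = (4C−1)/(4C−4) + 0.615/C = 42.043/39.043 + 0.0572 = 1.1340
τ_max = K·8FD/(πd³) → F_max = τ_allow·πd³/(8DK)
F_max = 261·π·0.92³/(8·9.9·1.1340) = 638.49/89.812 = 7.1092 N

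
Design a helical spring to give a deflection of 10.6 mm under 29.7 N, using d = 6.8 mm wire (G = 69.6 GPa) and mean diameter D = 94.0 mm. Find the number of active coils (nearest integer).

8

Required rate k = F/δ = 29.7/10.6 = 2.8019 N/mm
N_a = Gd⁴/(8D³k) = (69.6×10³ × 6.8⁴)/(8 × 94.0³ × 2.8019)
    = 1.48814e+08 / 1.86176e+07 = 7.993 → 8 coils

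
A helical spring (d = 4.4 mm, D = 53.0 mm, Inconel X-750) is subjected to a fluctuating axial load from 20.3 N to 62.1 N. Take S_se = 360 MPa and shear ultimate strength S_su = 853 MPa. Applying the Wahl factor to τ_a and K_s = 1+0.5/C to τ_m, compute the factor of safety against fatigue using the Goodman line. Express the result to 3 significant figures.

5.48

C = D/d = 53.0/4.4 = 12.0455; K_W = (4C−1)/(4C−4)+0.615/C = 1.1190; K_s = 1+0.5/C = 1.0415
F_a = (F_max−F_min)/2 = 20.9 N; F_m = (F_max+F_min)/2 = 41.2 N
τ_a = K_W·8F_aD/(πd³) = 1.1190 × 33.113 = 37.053 MPa
τ_m = K_s·8F_mD/(πd³) = 1.0415 × 65.276 = 67.986 MPa
Goodman: 1/n_f = τ_a/S_se + τ_m/S_su = 37.053/360 + 67.986/853 = 0.10292 + 0.07970 = 0.18263
n_f = 1/0.18263 = 5.476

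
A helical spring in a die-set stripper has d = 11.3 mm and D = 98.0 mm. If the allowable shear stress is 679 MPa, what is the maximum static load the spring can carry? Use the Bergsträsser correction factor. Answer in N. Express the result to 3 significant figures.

3390 N

C = D/d = 98.0/11.3 = 8.6726
K_B = (4C+2)/(4C−3) = 36.690/31.690 = 1.1578
τ_max = K·8FD/(πd³) → F_max = τ_allow·πd³/(8DK)
F_max = 679·π·11.3³/(8·98.0·1.1578) = 3.0779e+06/907.7 = 3390.9 N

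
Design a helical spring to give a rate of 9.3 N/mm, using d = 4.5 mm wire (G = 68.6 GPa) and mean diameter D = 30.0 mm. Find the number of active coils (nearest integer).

14

N_a = Gd⁴/(8D³k) = (68.6×10³ × 4.5⁴)/(8 × 30.0³ × 9.3)
    = 2.81303e+07 / 2.0088e+06 = 14 → 14 coils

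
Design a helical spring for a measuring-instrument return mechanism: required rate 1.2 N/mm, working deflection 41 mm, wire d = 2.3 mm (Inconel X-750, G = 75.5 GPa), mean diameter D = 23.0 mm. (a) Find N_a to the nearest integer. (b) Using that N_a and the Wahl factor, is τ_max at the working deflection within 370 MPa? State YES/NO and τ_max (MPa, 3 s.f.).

N_a = Gd⁴/(8D³k) = (75.5×10³)(2.3⁴)/(8·23.0³·1.2) = 18.09 → N_a = 18
Actual rate k = Gd⁴/(8D³·18) = 1.2059 N/mm
Working load F = kδ = 1.2059·41 = 49.442 N
C = 23.0/2.3 = 10.0000; K_W = (4C−1)/(4C−4)+0.615/C = 1.1448
τ_max = K_W·8FD/(πd³) = 1.1448·238 = 272.47 MPa
τ_max ≤ 370 MPa → acceptable

(a) 18 coils; (b) YES, τ_max = 272 MPa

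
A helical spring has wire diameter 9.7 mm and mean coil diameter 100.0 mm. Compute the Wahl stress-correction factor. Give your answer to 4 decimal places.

C = D/d = 100.0/9.7 = 10.3093
K_W = (4C−1)/(4C−4) + 0.615/C = 40.237/37.237 + 0.0597 = 1.1402

1.1402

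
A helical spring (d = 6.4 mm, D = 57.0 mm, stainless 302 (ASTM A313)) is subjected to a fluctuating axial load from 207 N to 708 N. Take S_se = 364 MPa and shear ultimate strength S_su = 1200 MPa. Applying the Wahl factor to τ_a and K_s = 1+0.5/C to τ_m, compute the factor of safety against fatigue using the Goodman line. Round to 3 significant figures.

1.50

C = D/d = 57.0/6.4 = 8.9062; K_W = (4C−1)/(4C−4)+0.615/C = 1.1639; K_s = 1+0.5/C = 1.0561
F_a = (F_max−F_min)/2 = 250.5 N; F_m = (F_max+F_min)/2 = 457.5 N
τ_a = K_W·8F_aD/(πd³) = 1.1639 × 138.7 = 161.44 MPa
τ_m = K_s·8F_mD/(πd³) = 1.0561 × 253.32 = 267.54 MPa
Goodman: 1/n_f = τ_a/S_se + τ_m/S_su = 161.44/364 + 267.54/1200 = 0.44351 + 0.22295 = 0.66646
n_f = 1/0.66646 = 1.5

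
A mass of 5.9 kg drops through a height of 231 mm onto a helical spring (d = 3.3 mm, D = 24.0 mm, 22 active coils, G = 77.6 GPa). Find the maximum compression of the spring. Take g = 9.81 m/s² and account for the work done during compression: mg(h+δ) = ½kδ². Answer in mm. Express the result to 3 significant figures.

k = Gd⁴/(8D³N_a) = (77.6×10³)(3.3⁴)/(8·24.0³·22) = 3.7824 N/mm
W = mg = 5.9 × 9.81 = 57.879 N
½kδ² − Wδ − Wh = 0 → δ = (W + √(W² + 2kWh))/k
δ = (57.879 + √(3350 + 101143))/3.7824 = (57.879 + 323.25)/3.7824 = 100.76 mm

101 mm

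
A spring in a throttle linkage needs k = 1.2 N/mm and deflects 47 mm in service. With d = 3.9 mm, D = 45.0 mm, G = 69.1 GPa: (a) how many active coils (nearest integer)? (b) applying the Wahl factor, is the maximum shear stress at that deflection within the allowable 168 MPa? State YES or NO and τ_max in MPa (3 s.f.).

N_a = Gd⁴/(8D³k) = (69.1×10³)(3.9⁴)/(8·45.0³·1.2) = 18.27 → N_a = 18
Actual rate k = Gd⁴/(8D³·18) = 1.2183 N/mm
Working load F = kδ = 1.2183·47 = 57.258 N
C = 45.0/3.9 = 11.5385; K_W = (4C−1)/(4C−4)+0.615/C = 1.1245
τ_max = K_W·8FD/(πd³) = 1.1245·110.61 = 124.38 MPa
τ_max ≤ 168 MPa → acceptable

(a) 18 coils; (b) YES, τ_max = 124 MPa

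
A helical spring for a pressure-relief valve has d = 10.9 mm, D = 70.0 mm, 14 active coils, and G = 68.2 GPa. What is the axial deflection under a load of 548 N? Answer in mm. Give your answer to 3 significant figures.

k = Gd⁴/(8D³N_a) = (68.2×10³)(10.9⁴)/(8·70.0³·14) = 25.06 N/mm
δ = F/k = 548 / 25.06 = 21.868 mm

21.9 mm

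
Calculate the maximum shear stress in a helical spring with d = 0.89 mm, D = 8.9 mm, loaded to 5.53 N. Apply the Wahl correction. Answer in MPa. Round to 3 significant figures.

204 MPa

Spring index C = D/d = 8.9/0.89 = 10.0000
K_W = (4C−1)/(4C−4) + 0.615/C = 39.000/36.000 + 0.0615 = 1.1448
τ₀ = 8FD/(πd³) = 8·5.53·8.9/(π·0.89³) = 393.736/2.2147 = 177.78 MPa
τ_max = K·τ₀ = 1.1448 × 177.78 = 203.53 MPa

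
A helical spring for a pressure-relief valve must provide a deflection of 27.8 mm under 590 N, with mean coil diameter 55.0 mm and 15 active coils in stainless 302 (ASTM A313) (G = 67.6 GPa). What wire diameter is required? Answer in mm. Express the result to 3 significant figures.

Required rate k = F/δ = 590/27.8 = 21.223 N/mm
d = (8D³N_a·k / G)^(1/4) = (8·55.0³·15·21.223 / (67.6×10³))^0.25
  = (6268)^0.25 = 8.8978 mm

8.90 mm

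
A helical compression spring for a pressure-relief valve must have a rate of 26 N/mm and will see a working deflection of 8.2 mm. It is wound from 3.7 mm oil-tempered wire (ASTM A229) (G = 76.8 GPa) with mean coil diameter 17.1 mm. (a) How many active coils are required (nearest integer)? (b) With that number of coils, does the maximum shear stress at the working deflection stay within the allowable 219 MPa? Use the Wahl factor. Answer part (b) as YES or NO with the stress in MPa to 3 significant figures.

(a) 14 coils; (b) NO, τ_max = 243 MPa

N_a = Gd⁴/(8D³k) = (76.8×10³)(3.7⁴)/(8·17.1³·26) = 13.84 → N_a = 14
Actual rate k = Gd⁴/(8D³·14) = 25.702 N/mm
Working load F = kδ = 25.702·8.2 = 210.75 N
C = 17.1/3.7 = 4.6216; K_W = (4C−1)/(4C−4)+0.615/C = 1.3402
τ_max = K_W·8FD/(πd³) = 1.3402·181.18 = 242.81 MPa
τ_max > 219 MPa → exceeds allowable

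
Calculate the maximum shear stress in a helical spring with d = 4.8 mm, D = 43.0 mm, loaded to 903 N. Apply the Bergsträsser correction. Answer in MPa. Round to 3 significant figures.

Spring index C = D/d = 43.0/4.8 = 8.9583
K_B = (4C+2)/(4C−3) = 37.833/32.833 = 1.1523
τ₀ = 8FD/(πd³) = 8·903·43.0/(π·4.8³) = 310632/347.44 = 894.07 MPa
τ_max = K·τ₀ = 1.1523 × 894.07 = 1030.2 MPa

1030 MPa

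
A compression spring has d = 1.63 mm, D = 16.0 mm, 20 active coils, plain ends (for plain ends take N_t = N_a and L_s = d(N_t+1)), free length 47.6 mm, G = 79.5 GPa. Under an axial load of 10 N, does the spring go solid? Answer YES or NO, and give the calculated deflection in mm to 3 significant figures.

NO, δ = 11.7 mm

k = Gd⁴/(8D³N_a) = (79.5×10³)(1.63⁴)/(8·16.0³·20) = 0.85632 N/mm
N_t = 20; L_s = 1.63·21 = 34.23 mm; δ_solid = L₀ − L_s = 47.6 − 34.23 = 13.37 mm
δ = F/k = 10/0.85632 = 11.678 mm
δ < δ_solid → spring does not go solid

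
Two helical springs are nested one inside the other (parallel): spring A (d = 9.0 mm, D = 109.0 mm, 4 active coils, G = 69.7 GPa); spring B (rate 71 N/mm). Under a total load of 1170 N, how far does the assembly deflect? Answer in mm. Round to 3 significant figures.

k_A = Gd⁴/(8D³N_a) = (69.7×10³)(9.0⁴)/(8·109.0³·4) = 11.035 N/mm
Parallel: k_eq = 11.035 + 71 = 82.035 N/mm
δ = F/k_eq = 1170/82.035 = 14.262 mm

14.3 mm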